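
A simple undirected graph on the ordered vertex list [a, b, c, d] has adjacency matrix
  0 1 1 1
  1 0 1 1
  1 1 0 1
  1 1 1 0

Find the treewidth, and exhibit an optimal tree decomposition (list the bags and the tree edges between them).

Treewidth 3.
One optimal decomposition is:
Bags: B1 = {a, b, c, d}
Tree: (single bag)

With just one bag of size 4, the width is 4 − 1 = 3, so tw(G) ≤ 3. For the lower bound, the 4 vertices {a, b, c, d} are pairwise adjacent, and any tree decomposition puts a clique entirely inside one bag — forcing width ≥ 3. The upper and lower bounds meet at 3, so that is the treewidth.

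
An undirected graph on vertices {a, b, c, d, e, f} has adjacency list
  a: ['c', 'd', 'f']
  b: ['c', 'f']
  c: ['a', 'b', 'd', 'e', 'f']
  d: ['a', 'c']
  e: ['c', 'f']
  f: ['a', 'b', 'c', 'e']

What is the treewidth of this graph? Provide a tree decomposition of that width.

Treewidth 2.
One optimal decomposition is:
Bags: B1 = {b, c, f}  B2 = {a, c, f}  B3 = {c, e, f}  B4 = {a, c, d}
Tree: B1–B2, B1–B3, B2–B4

Each bag holds 3 vertices, so the decomposition has width 2, which upper-bounds the treewidth. On the other hand G contains the 3-clique {a, c, d}. A clique must lie in a single bag of any decomposition, so no decomposition can have width below 2. Hence tw(G) = 2 exactly.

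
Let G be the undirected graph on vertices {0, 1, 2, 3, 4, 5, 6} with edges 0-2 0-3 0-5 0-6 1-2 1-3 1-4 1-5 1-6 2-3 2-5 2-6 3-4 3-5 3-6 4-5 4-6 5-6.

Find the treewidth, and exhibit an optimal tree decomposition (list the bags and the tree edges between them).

Treewidth 4.
One optimal decomposition is:
Bags: B1 = {1, 3, 4, 5, 6}  B2 = {1, 2, 3, 5, 6}  B3 = {0, 2, 3, 5, 6}
Tree: B1–B2, B2–B3

The largest bag has 5 vertices, giving width 4; this decomposition certifies tw(G) ≤ 4. Conversely, {0, 2, 3, 5, 6} is a clique of size 5, and the vertices of any clique must share a bag in every tree decomposition; so some bag has ≥ 5 vertices and tw(G) ≥ 4. Combining the bounds, tw(G) = 4.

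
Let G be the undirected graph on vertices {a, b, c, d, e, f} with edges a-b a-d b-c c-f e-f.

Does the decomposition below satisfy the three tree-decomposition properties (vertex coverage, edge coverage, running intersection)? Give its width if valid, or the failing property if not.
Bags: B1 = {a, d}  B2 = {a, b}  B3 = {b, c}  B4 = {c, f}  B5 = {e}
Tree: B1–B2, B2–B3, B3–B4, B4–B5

No — edge (f,e) lies in no bag.

A tree decomposition must satisfy three properties: every vertex lies in some bag; for every edge, both endpoints lie together in some bag; and for every vertex, the bags containing it form a connected subtree. Here edge (f,e) lies in no bag, so the decomposition is invalid.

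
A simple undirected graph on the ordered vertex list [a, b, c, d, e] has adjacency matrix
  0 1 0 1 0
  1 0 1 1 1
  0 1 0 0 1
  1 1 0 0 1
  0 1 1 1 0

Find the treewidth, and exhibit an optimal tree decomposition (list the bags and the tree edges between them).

Each bag holds 3 vertices, so the decomposition has width 2, which upper-bounds the treewidth. Conversely, {b, d, e} is a clique of size 3, and the vertices of any clique must share a bag in every tree decomposition; so some bag has ≥ 3 vertices and tw(G) ≥ 2. Hence tw(G) = 2 exactly.

Treewidth 2.
One optimal decomposition is:
Bags: B1 = {b, d, e}  B2 = {b, c, e}  B3 = {a, b, d}
Tree: B1–B2, B1–B3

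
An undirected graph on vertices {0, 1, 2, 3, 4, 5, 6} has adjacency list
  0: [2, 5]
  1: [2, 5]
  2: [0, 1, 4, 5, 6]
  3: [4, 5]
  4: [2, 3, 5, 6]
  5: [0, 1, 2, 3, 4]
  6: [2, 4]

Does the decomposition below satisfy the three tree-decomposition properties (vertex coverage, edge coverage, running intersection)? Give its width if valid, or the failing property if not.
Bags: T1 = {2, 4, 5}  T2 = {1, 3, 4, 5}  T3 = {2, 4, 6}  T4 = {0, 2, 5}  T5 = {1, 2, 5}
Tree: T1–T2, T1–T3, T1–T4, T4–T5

A tree decomposition must satisfy three properties: every vertex lies in some bag; for every edge, both endpoints lie together in some bag; and for every vertex, the bags containing it form a connected subtree. Here bags containing vertex 1 are not connected in the tree, so the decomposition is invalid.

No — bags containing vertex 1 are not connected in the tree.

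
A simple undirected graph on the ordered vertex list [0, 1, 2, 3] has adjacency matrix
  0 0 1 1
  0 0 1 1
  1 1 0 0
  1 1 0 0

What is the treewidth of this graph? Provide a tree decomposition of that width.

Treewidth 2.
Bags: B1 = {1, 2, 3}  B2 = {0, 2, 3}
Tree: B1–B2

Every bag has size at most 3, so the width is 3 − 1 = 2 and tw(G) ≤ 2. For the lower bound, G contains the cycle 3–1–2–0–3, so G is not a forest; only forests have treewidth ≤ 1, hence tw(G) ≥ 2. Hence tw(G) = 2 exactly.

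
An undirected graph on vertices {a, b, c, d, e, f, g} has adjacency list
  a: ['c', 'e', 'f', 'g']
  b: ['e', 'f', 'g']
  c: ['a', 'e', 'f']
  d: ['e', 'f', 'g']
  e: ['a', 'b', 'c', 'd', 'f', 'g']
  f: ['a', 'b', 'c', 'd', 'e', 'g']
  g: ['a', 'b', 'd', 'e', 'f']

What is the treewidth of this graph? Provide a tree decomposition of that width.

Treewidth 3.
Bags: B1 = {b, e, f, g}  B2 = {a, e, f, g}  B3 = {d, e, f, g}  B4 = {a, c, e, f}
Tree: B1–B2, B2–B3, B2–B4

Each bag holds 4 vertices, so the decomposition has width 3, which upper-bounds the treewidth. For the lower bound, the 4 vertices {d, e, f, g} are pairwise adjacent, and any tree decomposition puts a clique entirely inside one bag — forcing width ≥ 3. Therefore the treewidth is 3.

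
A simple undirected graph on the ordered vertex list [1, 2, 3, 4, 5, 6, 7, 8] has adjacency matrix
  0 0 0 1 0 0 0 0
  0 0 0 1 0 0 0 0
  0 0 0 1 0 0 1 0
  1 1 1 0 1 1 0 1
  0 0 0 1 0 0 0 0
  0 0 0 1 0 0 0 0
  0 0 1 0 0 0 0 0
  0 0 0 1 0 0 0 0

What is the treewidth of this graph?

1

A width-1 tree decomposition is:
Bags: B1 = {2, 4}  B2 = {1, 4}  B3 = {4, 6}  B4 = {3, 4}  B5 = {3, 7}  B6 = {4, 8}  B7 = {4, 5}
Tree: B1–B2, B1–B3, B3–B4, B4–B5, B2–B6, B6–B7
Each bag holds 2 vertices, so the decomposition has width 1, which upper-bounds the treewidth. Any graph with an edge has treewidth ≥ 1, and G has the edge 4–2. Hence tw(G) = 1 exactly.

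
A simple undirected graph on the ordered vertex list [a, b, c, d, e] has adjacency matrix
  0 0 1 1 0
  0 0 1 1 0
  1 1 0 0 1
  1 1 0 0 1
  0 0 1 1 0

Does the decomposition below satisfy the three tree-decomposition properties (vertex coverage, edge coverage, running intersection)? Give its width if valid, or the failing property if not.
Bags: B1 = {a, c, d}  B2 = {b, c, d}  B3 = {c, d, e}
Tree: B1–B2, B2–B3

Yes; width 2.

Every vertex of G appears in some bag (union = {a, b, c, d, e}); every edge is covered by a bag; and for each vertex v the set of bags containing v is connected in the bag tree. The decomposition is therefore valid. The largest bag has 3 vertices, so the width is 2.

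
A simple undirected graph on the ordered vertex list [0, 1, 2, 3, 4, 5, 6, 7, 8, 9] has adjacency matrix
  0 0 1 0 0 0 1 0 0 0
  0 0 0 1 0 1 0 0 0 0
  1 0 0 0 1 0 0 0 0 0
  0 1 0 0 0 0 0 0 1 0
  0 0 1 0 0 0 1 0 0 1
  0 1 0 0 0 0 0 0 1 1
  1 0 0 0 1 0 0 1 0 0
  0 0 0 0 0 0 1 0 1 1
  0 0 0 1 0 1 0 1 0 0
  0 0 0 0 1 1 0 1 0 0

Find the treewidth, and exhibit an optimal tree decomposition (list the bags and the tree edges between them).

Treewidth 2.
Bags: B1 = {0, 2, 6}  B2 = {2, 4, 6}  B3 = {4, 6, 7}  B4 = {4, 7, 9}  B5 = {7, 8, 9}  B6 = {5, 8, 9}  B7 = {3, 5, 8}  B8 = {1, 3, 5}
Tree: B1–B2, B2–B3, B3–B4, B4–B5, B5–B6, B6–B7, B7–B8

Each bag holds 3 vertices, so the decomposition has width 2, which upper-bounds the treewidth. Since 0–2–4–6–0 is a cycle in G, G is not acyclic. Forests are exactly the graphs of treewidth ≤ 1, so tw(G) ≥ 2. Combining the bounds, tw(G) = 2.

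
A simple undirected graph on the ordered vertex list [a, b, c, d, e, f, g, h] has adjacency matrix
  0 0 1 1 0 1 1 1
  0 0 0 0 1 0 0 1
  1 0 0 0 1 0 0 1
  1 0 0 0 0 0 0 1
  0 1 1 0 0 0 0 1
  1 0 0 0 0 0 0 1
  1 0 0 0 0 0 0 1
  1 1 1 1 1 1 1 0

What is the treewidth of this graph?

2

A width-2 tree decomposition is:
Bags: B1 = {c, e, h}  B2 = {a, c, h}  B3 = {a, g, h}  B4 = {b, e, h}  B5 = {a, d, h}  B6 = {a, f, h}
Tree: B1–B2, B2–B3, B1–B4, B2–B5, B2–B6
Every bag has size at most 3, so the width is 3 − 1 = 2 and tw(G) ≤ 2. For the lower bound, the 3 vertices {c, e, h} are pairwise adjacent, and any tree decomposition puts a clique entirely inside one bag — forcing width ≥ 2. Therefore the treewidth is 2.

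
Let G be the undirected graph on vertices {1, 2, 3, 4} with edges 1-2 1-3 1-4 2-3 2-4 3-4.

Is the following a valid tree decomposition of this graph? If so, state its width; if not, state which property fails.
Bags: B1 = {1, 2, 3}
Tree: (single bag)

No — vertex 4 appears in no bag.

A tree decomposition must satisfy three properties: every vertex lies in some bag; for every edge, both endpoints lie together in some bag; and for every vertex, the bags containing it form a connected subtree. Here vertex 4 appears in no bag, so the decomposition is invalid.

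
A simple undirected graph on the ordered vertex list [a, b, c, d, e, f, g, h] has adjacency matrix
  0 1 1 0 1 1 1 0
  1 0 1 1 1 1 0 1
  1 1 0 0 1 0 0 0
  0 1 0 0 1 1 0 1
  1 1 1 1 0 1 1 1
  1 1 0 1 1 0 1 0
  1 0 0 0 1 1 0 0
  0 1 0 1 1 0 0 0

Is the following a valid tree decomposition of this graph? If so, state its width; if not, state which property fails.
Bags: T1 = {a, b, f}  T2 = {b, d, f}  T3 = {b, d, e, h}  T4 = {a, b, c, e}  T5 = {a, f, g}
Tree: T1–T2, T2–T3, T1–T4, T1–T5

A tree decomposition must satisfy three properties: every vertex lies in some bag; for every edge, both endpoints lie together in some bag; and for every vertex, the bags containing it form a connected subtree. Here edge (e,f) lies in no bag, so the decomposition is invalid.

No — edge (e,f) lies in no bag.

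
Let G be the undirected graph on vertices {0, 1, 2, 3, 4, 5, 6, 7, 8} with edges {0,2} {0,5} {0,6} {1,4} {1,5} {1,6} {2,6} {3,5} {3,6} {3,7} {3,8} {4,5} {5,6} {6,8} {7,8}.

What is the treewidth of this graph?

2

A width-2 tree decomposition is:
Bags: B1 = {3, 5, 6}  B2 = {0, 5, 6}  B3 = {0, 2, 6}  B4 = {3, 6, 8}  B5 = {3, 7, 8}  B6 = {1, 5, 6}  B7 = {1, 4, 5}
Tree: B1–B2, B2–B3, B1–B4, B4–B5, B2–B6, B6–B7
Each bag holds 3 vertices, so the decomposition has width 2, which upper-bounds the treewidth. Conversely, {1, 4, 5} is a clique of size 3, and the vertices of any clique must share a bag in every tree decomposition; so some bag has ≥ 3 vertices and tw(G) ≥ 2. Hence tw(G) = 2 exactly.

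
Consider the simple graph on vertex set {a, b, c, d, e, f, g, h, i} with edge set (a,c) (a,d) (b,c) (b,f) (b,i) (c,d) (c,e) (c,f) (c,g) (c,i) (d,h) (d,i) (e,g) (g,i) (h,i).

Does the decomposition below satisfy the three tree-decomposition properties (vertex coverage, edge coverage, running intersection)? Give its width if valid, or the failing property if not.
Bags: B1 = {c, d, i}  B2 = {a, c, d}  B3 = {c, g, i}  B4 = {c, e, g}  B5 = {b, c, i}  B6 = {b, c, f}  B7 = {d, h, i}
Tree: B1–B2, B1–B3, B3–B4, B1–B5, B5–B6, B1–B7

Yes; width 2.

Every vertex of G appears in some bag (union = {a, b, c, d, e, f, g, h, i}); every edge is covered by a bag; and for each vertex v the set of bags containing v is connected in the bag tree. The decomposition is therefore valid. The largest bag has 3 vertices, so the width is 2.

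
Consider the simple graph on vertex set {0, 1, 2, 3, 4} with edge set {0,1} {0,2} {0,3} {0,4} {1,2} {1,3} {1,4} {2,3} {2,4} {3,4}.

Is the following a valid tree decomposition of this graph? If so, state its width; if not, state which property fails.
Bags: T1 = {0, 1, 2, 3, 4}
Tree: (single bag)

Vertex coverage: the bags together contain {0, 1, 2, 3, 4}, the full vertex set. Edge coverage: each edge of G has both endpoints in at least one bag. Running intersection: for every vertex, the bags containing it form a connected subtree. All three properties hold, so this is a valid tree decomposition of width max|bag| − 1 = 4, and hence tw(G) ≤ 4.

Yes; width 4.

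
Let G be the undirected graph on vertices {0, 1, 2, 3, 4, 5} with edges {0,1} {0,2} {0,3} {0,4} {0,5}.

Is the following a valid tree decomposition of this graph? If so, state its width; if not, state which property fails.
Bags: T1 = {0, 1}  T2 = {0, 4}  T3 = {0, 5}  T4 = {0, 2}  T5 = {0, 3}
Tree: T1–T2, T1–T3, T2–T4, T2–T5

Every vertex of G appears in some bag (union = {0, 1, 2, 3, 4, 5}); every edge is covered by a bag; and for each vertex v the set of bags containing v is connected in the bag tree. The decomposition is therefore valid. The largest bag has 2 vertices, so the width is 1.

Yes; width 1.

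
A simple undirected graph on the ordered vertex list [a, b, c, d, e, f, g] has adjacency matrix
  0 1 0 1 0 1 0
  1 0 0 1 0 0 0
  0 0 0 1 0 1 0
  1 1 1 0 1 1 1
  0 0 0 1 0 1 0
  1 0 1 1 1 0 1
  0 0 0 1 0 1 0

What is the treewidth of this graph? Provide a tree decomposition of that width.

Treewidth 2.
One optimal decomposition is:
Bags: B1 = {c, d, f}  B2 = {a, d, f}  B3 = {d, f, g}  B4 = {d, e, f}  B5 = {a, b, d}
Tree: B1–B2, B2–B3, B1–B4, B2–B5

Every bag has size at most 3, so the width is 3 − 1 = 2 and tw(G) ≤ 2. For the lower bound, the 3 vertices {d, f, g} are pairwise adjacent, and any tree decomposition puts a clique entirely inside one bag — forcing width ≥ 2. The upper and lower bounds meet at 2, so that is the treewidth.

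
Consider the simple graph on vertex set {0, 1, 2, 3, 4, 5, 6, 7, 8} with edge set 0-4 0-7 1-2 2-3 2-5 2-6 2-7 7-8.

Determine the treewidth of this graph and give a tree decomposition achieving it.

Treewidth 1.
One optimal decomposition is:
Bags: B1 = {0, 4}  B2 = {0, 7}  B3 = {2, 7}  B4 = {1, 2}  B5 = {2, 6}  B6 = {2, 3}  B7 = {2, 5}  B8 = {7, 8}
Tree: B1–B2, B2–B3, B3–B4, B3–B5, B3–B6, B6–B7, B2–B8

The largest bag has 2 vertices, giving width 1; this decomposition certifies tw(G) ≤ 1. G has an edge, so its treewidth is at least 1. The upper and lower bounds meet at 1, so that is the treewidth.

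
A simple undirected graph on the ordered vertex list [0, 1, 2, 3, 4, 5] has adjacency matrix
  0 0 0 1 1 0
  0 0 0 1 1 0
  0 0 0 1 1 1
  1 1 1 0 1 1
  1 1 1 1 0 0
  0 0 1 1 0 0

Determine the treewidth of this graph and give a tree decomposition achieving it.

The largest bag has 3 vertices, giving width 2; this decomposition certifies tw(G) ≤ 2. On the other hand G contains the 3-clique {0, 3, 4}. A clique must lie in a single bag of any decomposition, so no decomposition can have width below 2. Hence tw(G) = 2 exactly.

Treewidth 2.
One optimal decomposition is:
Bags: B1 = {2, 3, 4}  B2 = {1, 3, 4}  B3 = {2, 3, 5}  B4 = {0, 3, 4}
Tree: B1–B2, B1–B3, B2–B4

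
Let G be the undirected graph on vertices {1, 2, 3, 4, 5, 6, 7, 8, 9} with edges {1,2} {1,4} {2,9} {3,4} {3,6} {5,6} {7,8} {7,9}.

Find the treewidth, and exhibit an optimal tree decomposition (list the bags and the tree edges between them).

Treewidth 1.
One optimal decomposition is:
Bags: B1 = {5, 6}  B2 = {3, 6}  B3 = {3, 4}  B4 = {1, 4}  B5 = {1, 2}  B6 = {2, 9}  B7 = {7, 9}  B8 = {7, 8}
Tree: B1–B2, B2–B3, B3–B4, B4–B5, B5–B6, B6–B7, B7–B8

Each bag holds 2 vertices, so the decomposition has width 1, which upper-bounds the treewidth. G has an edge, so its treewidth is at least 1. The upper and lower bounds meet at 1, so that is the treewidth.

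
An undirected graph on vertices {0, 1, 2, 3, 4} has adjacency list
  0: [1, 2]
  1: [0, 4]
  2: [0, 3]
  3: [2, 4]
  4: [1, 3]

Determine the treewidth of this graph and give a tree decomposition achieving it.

Each bag holds 3 vertices, so the decomposition has width 2, which upper-bounds the treewidth. The edges 1–4–3–2–0–1 form a cycle, so G is not a tree and its treewidth is at least 2. The upper and lower bounds meet at 2, so that is the treewidth.

Treewidth 2.
One such decomposition:
Bags: B1 = {1, 3, 4}  B2 = {1, 2, 3}  B3 = {0, 1, 2}
Tree: B1–B2, B2–B3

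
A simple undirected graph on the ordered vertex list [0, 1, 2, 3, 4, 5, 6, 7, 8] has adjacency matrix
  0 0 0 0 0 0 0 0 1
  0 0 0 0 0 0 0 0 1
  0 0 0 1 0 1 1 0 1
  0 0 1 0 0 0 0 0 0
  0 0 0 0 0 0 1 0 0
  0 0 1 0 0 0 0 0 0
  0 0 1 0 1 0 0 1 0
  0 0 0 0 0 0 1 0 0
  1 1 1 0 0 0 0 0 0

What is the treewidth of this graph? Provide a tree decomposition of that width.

Every bag has size at most 2, so the width is 2 − 1 = 1 and tw(G) ≤ 1. G has an edge, so its treewidth is at least 1. The upper and lower bounds meet at 1, so that is the treewidth.

Treewidth 1.
One optimal decomposition is:
Bags: B1 = {2, 8}  B2 = {0, 8}  B3 = {2, 5}  B4 = {2, 6}  B5 = {6, 7}  B6 = {4, 6}  B7 = {1, 8}  B8 = {2, 3}
Tree: B1–B2, B1–B3, B3–B4, B4–B5, B5–B6, B1–B7, B1–B8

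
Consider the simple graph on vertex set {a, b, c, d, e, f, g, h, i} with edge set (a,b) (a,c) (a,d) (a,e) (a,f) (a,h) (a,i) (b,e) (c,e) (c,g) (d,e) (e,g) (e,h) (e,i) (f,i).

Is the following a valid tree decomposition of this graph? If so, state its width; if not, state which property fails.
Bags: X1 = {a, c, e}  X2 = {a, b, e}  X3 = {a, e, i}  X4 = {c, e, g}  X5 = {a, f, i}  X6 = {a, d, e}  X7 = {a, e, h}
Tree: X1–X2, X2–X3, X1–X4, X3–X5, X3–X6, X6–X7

Checking the three conditions: (i) the bags cover all of {a, b, c, d, e, f, g, h, i}; (ii) for each edge, some bag contains both endpoints; (iii) the bags containing any fixed vertex form a subtree. All hold, so the decomposition is valid with width 3 − 1 = 2.

Yes; width 2.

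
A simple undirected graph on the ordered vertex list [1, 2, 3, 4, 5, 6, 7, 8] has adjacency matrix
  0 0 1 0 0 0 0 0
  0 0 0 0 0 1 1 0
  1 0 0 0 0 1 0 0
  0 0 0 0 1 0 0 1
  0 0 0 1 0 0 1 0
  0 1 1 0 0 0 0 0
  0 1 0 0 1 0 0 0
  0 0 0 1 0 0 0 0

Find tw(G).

A width-1 tree decomposition is:
Bags: B1 = {1, 3}  B2 = {3, 6}  B3 = {2, 6}  B4 = {2, 7}  B5 = {5, 7}  B6 = {4, 5}  B7 = {4, 8}
Tree: B1–B2, B2–B3, B3–B4, B4–B5, B5–B6, B6–B7
The largest bag has 2 vertices, giving width 1; this decomposition certifies tw(G) ≤ 1. Since G has at least one edge (e.g. 1–3), it is not an edgeless graph, so tw(G) ≥ 1. Hence tw(G) = 1 exactly.

1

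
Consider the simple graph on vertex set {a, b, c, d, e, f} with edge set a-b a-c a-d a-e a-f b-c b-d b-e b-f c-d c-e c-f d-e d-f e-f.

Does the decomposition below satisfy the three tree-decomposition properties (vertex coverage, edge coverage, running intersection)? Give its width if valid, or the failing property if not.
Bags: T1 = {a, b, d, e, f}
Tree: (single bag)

No — vertex c appears in no bag.

A tree decomposition must satisfy three properties: every vertex lies in some bag; for every edge, both endpoints lie together in some bag; and for every vertex, the bags containing it form a connected subtree. Here vertex c appears in no bag, so the decomposition is invalid.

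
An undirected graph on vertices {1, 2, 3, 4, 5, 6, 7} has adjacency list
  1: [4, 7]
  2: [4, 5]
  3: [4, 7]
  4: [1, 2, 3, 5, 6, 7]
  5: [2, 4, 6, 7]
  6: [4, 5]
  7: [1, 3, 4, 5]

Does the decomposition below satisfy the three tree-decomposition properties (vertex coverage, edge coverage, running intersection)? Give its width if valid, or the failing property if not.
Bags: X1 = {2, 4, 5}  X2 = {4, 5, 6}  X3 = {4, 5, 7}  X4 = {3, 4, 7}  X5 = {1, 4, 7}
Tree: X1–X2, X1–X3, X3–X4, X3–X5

Yes; width 2.

Vertex coverage: the bags together contain {1, 2, 3, 4, 5, 6, 7}, the full vertex set. Edge coverage: each edge of G has both endpoints in at least one bag. Running intersection: for every vertex, the bags containing it form a connected subtree. All three properties hold, so this is a valid tree decomposition of width max|bag| − 1 = 2, and hence tw(G) ≤ 2.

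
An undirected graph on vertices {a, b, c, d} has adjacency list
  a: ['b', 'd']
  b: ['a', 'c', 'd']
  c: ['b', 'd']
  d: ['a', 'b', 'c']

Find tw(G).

A width-2 tree decomposition is:
Bags: B1 = {b, c, d}  B2 = {a, b, d}
Tree: B1–B2
Every bag has size at most 3, so the width is 3 − 1 = 2 and tw(G) ≤ 2. Conversely, {b, c, d} is a clique of size 3, and the vertices of any clique must share a bag in every tree decomposition; so some bag has ≥ 3 vertices and tw(G) ≥ 2. Therefore the treewidth is 2.

2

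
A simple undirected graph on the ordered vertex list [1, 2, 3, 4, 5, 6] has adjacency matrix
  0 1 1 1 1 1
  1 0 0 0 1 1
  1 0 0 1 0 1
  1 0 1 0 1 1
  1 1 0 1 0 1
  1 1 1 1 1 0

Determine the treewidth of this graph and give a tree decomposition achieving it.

Each bag holds 4 vertices, so the decomposition has width 3, which upper-bounds the treewidth. Conversely, {1, 2, 5, 6} is a clique of size 4, and the vertices of any clique must share a bag in every tree decomposition; so some bag has ≥ 4 vertices and tw(G) ≥ 3. Hence tw(G) = 3 exactly.

Treewidth 3.
Bags: B1 = {1, 4, 5, 6}  B2 = {1, 3, 4, 6}  B3 = {1, 2, 5, 6}
Tree: B1–B2, B1–B3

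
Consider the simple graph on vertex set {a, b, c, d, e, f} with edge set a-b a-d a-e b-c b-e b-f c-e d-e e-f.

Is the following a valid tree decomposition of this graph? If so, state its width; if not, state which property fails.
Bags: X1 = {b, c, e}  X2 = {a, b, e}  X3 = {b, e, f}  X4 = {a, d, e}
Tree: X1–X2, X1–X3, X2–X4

Yes; width 2.

Vertex coverage: the bags together contain {a, b, c, d, e, f}, the full vertex set. Edge coverage: each edge of G has both endpoints in at least one bag. Running intersection: for every vertex, the bags containing it form a connected subtree. All three properties hold, so this is a valid tree decomposition of width max|bag| − 1 = 2, and hence tw(G) ≤ 2.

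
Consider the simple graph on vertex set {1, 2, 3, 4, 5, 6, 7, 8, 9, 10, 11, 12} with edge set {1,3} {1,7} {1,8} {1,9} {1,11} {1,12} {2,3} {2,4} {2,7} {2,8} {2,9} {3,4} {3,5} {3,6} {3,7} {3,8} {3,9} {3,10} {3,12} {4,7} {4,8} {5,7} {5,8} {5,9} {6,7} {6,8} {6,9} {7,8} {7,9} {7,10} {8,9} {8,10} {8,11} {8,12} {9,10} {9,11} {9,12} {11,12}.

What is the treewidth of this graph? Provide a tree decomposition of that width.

Treewidth 4.
Bags: B1 = {1, 3, 7, 8, 9}  B2 = {3, 5, 7, 8, 9}  B3 = {1, 3, 8, 9, 12}  B4 = {3, 6, 7, 8, 9}  B5 = {3, 7, 8, 9, 10}  B6 = {2, 3, 7, 8, 9}  B7 = {2, 3, 4, 7, 8}  B8 = {1, 8, 9, 11, 12}
Tree: B1–B2, B1–B3, B2–B4, B2–B5, B1–B6, B6–B7, B3–B8

Each bag holds 5 vertices, so the decomposition has width 4, which upper-bounds the treewidth. On the other hand G contains the 5-clique {1, 8, 9, 11, 12}. A clique must lie in a single bag of any decomposition, so no decomposition can have width below 4. Combining the bounds, tw(G) = 4.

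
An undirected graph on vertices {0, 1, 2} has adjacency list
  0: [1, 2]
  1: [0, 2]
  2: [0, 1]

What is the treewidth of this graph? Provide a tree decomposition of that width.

Treewidth 2.
One optimal decomposition is:
Bags: B1 = {0, 1, 2}
Tree: (single bag)

With just one bag of size 3, the width is 3 − 1 = 2, so tw(G) ≤ 2. For the lower bound, the 3 vertices {0, 1, 2} are pairwise adjacent, and any tree decomposition puts a clique entirely inside one bag — forcing width ≥ 2. Combining the bounds, tw(G) = 2.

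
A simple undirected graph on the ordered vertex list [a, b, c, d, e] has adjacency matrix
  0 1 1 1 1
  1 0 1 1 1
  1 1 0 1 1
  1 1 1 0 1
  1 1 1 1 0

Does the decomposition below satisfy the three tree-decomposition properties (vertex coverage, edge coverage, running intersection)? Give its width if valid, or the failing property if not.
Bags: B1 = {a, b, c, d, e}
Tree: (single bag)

Yes; width 4.

Vertex coverage: the bags together contain {a, b, c, d, e}, the full vertex set. Edge coverage: each edge of G has both endpoints in at least one bag. Running intersection: for every vertex, the bags containing it form a connected subtree. All three properties hold, so this is a valid tree decomposition of width max|bag| − 1 = 4, and hence tw(G) ≤ 4.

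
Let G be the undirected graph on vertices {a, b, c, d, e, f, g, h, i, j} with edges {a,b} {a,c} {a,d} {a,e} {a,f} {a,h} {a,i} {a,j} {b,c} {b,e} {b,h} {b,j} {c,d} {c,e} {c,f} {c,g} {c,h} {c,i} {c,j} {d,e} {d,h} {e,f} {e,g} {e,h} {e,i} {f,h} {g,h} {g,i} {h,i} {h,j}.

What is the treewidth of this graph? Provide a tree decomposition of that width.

Treewidth 4.
One such decomposition:
Bags: B1 = {a, c, e, h, i}  B2 = {a, b, c, e, h}  B3 = {a, c, d, e, h}  B4 = {c, e, g, h, i}  B5 = {a, b, c, h, j}  B6 = {a, c, e, f, h}
Tree: B1–B2, B1–B3, B1–B4, B2–B5, B2–B6

The largest bag has 5 vertices, giving width 4; this decomposition certifies tw(G) ≤ 4. Conversely, {c, e, g, h, i} is a clique of size 5, and the vertices of any clique must share a bag in every tree decomposition; so some bag has ≥ 5 vertices and tw(G) ≥ 4. The upper and lower bounds meet at 4, so that is the treewidth.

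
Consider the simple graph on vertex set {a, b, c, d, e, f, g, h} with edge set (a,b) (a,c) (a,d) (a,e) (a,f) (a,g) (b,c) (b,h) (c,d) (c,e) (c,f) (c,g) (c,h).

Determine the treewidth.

2

A width-2 tree decomposition is:
Bags: B1 = {a, c, f}  B2 = {a, c, d}  B3 = {a, b, c}  B4 = {a, c, e}  B5 = {a, c, g}  B6 = {b, c, h}
Tree: B1–B2, B2–B3, B3–B4, B2–B5, B3–B6
Each bag holds 3 vertices, so the decomposition has width 2, which upper-bounds the treewidth. For the lower bound, the 3 vertices {b, c, h} are pairwise adjacent, and any tree decomposition puts a clique entirely inside one bag — forcing width ≥ 2. Combining the bounds, tw(G) = 2.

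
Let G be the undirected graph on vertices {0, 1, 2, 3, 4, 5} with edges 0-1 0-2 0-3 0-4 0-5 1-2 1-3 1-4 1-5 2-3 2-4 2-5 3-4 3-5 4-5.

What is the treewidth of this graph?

5

A width-5 tree decomposition is:
Bags: B1 = {0, 1, 2, 3, 4, 5}
Tree: (single bag)
A single bag containing all 6 vertices is trivially a valid decomposition of width 5. On the other hand G contains the 6-clique {0, 1, 2, 3, 4, 5}. A clique must lie in a single bag of any decomposition, so no decomposition can have width below 5. Hence tw(G) = 5 exactly.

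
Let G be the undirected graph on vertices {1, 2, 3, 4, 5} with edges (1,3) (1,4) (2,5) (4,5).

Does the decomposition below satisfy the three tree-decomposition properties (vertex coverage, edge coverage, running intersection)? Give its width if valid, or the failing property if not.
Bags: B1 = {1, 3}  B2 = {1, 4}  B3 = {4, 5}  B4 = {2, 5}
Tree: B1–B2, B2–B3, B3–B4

Checking the three conditions: (i) the bags cover all of {1, 2, 3, 4, 5}; (ii) for each edge, some bag contains both endpoints; (iii) the bags containing any fixed vertex form a subtree. All hold, so the decomposition is valid with width 2 − 1 = 1.

Yes; width 1.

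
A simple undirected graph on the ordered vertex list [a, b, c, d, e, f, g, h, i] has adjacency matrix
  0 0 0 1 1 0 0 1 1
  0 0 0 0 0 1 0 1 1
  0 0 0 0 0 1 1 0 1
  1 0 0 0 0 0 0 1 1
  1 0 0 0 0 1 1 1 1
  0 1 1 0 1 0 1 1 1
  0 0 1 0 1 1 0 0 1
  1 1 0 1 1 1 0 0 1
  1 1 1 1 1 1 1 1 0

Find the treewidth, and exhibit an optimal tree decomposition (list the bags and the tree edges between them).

Treewidth 3.
Bags: B1 = {a, e, h, i}  B2 = {e, f, h, i}  B3 = {e, f, g, i}  B4 = {a, d, h, i}  B5 = {b, f, h, i}  B6 = {c, f, g, i}
Tree: B1–B2, B2–B3, B1–B4, B2–B5, B3–B6

The largest bag has 4 vertices, giving width 3; this decomposition certifies tw(G) ≤ 3. For the lower bound, the 4 vertices {a, d, h, i} are pairwise adjacent, and any tree decomposition puts a clique entirely inside one bag — forcing width ≥ 3. Combining the bounds, tw(G) = 3.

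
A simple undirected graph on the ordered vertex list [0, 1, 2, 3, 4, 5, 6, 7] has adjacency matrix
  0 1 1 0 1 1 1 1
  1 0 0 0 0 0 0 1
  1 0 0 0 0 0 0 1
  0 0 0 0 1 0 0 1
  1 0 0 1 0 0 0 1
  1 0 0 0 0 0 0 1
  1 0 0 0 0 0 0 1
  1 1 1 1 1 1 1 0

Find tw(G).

2

A width-2 tree decomposition is:
Bags: B1 = {0, 2, 7}  B2 = {0, 6, 7}  B3 = {0, 4, 7}  B4 = {0, 1, 7}  B5 = {3, 4, 7}  B6 = {0, 5, 7}
Tree: B1–B2, B1–B3, B1–B4, B3–B5, B3–B6
The largest bag has 3 vertices, giving width 2; this decomposition certifies tw(G) ≤ 2. Conversely, {0, 1, 7} is a clique of size 3, and the vertices of any clique must share a bag in every tree decomposition; so some bag has ≥ 3 vertices and tw(G) ≥ 2. Hence tw(G) = 2 exactly.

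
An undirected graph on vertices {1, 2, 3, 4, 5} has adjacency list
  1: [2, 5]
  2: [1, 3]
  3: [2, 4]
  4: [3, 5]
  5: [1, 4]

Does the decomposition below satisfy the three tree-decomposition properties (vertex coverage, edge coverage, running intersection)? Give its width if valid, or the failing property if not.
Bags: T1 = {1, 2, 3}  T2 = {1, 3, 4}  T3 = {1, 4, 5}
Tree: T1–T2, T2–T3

Yes; width 2.

Vertex coverage: the bags together contain {1, 2, 3, 4, 5}, the full vertex set. Edge coverage: each edge of G has both endpoints in at least one bag. Running intersection: for every vertex, the bags containing it form a connected subtree. All three properties hold, so this is a valid tree decomposition of width max|bag| − 1 = 2, and hence tw(G) ≤ 2.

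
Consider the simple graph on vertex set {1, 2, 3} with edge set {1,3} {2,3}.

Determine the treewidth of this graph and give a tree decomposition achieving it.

Each bag holds 2 vertices, so the decomposition has width 1, which upper-bounds the treewidth. Since G has at least one edge (e.g. 3–2), it is not an edgeless graph, so tw(G) ≥ 1. Therefore the treewidth is 1.

Treewidth 1.
Bags: B1 = {2, 3}  B2 = {1, 3}
Tree: B1–B2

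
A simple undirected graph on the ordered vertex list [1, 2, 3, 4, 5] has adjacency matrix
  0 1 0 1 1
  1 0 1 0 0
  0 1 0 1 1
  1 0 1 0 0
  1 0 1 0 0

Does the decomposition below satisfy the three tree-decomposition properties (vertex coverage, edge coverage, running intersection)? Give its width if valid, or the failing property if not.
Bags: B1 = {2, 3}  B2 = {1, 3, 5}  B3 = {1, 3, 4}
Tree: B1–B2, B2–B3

A tree decomposition must satisfy three properties: every vertex lies in some bag; for every edge, both endpoints lie together in some bag; and for every vertex, the bags containing it form a connected subtree. Here edge (1,2) lies in no bag, so the decomposition is invalid.

No — edge (1,2) lies in no bag.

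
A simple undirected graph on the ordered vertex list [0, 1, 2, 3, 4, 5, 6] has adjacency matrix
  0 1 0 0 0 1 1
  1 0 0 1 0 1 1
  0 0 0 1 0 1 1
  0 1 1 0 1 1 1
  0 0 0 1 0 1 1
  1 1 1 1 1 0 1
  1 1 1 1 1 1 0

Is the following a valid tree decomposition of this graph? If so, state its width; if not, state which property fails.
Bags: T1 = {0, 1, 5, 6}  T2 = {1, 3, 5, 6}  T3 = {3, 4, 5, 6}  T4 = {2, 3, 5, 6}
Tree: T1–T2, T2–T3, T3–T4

Every vertex of G appears in some bag (union = {0, 1, 2, 3, 4, 5, 6}); every edge is covered by a bag; and for each vertex v the set of bags containing v is connected in the bag tree. The decomposition is therefore valid. The largest bag has 4 vertices, so the width is 3.

Yes; width 3.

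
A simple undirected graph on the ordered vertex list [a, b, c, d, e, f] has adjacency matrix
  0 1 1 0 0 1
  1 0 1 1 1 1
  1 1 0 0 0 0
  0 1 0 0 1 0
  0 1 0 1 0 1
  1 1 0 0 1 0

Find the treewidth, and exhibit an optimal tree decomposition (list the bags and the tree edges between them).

Treewidth 2.
One such decomposition:
Bags: B1 = {a, b, c}  B2 = {a, b, f}  B3 = {b, e, f}  B4 = {b, d, e}
Tree: B1–B2, B2–B3, B3–B4

Every bag has size at most 3, so the width is 3 − 1 = 2 and tw(G) ≤ 2. For the lower bound, the 3 vertices {b, d, e} are pairwise adjacent, and any tree decomposition puts a clique entirely inside one bag — forcing width ≥ 2. The upper and lower bounds meet at 2, so that is the treewidth.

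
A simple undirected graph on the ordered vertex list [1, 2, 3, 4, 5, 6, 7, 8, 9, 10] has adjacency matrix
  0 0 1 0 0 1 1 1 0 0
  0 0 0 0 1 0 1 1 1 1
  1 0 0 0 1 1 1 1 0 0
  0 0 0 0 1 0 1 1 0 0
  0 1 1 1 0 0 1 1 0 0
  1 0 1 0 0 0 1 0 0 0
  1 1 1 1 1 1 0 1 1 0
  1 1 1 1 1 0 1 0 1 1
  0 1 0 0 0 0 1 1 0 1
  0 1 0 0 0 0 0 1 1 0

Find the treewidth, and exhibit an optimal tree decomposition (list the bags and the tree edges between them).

Treewidth 3.
One optimal decomposition is:
Bags: B1 = {2, 5, 7, 8}  B2 = {2, 7, 8, 9}  B3 = {4, 5, 7, 8}  B4 = {3, 5, 7, 8}  B5 = {2, 8, 9, 10}  B6 = {1, 3, 7, 8}  B7 = {1, 3, 6, 7}
Tree: B1–B2, B1–B3, B3–B4, B2–B5, B4–B6, B6–B7

The largest bag has 4 vertices, giving width 3; this decomposition certifies tw(G) ≤ 3. For the lower bound, the 4 vertices {2, 8, 9, 10} are pairwise adjacent, and any tree decomposition puts a clique entirely inside one bag — forcing width ≥ 3. The upper and lower bounds meet at 3, so that is the treewidth.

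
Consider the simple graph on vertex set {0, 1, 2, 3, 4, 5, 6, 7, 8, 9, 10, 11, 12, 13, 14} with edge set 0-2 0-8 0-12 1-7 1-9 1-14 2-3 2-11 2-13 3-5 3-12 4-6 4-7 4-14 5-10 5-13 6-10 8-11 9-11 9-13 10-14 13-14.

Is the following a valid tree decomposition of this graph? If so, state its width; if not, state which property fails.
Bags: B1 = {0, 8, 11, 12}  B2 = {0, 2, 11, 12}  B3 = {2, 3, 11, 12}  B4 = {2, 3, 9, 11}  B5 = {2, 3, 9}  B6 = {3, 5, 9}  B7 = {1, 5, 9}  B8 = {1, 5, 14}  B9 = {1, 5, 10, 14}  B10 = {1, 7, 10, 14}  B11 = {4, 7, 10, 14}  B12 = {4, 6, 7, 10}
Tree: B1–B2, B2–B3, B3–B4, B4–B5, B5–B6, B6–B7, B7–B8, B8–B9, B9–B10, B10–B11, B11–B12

No — vertex 13 appears in no bag.

A tree decomposition must satisfy three properties: every vertex lies in some bag; for every edge, both endpoints lie together in some bag; and for every vertex, the bags containing it form a connected subtree. Here vertex 13 appears in no bag, so the decomposition is invalid.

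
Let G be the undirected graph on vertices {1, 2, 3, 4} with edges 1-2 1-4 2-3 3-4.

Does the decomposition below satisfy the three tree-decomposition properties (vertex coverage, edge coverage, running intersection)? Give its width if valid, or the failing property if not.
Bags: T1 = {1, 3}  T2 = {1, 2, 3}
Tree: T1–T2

No — vertex 4 appears in no bag.

A tree decomposition must satisfy three properties: every vertex lies in some bag; for every edge, both endpoints lie together in some bag; and for every vertex, the bags containing it form a connected subtree. Here vertex 4 appears in no bag, so the decomposition is invalid.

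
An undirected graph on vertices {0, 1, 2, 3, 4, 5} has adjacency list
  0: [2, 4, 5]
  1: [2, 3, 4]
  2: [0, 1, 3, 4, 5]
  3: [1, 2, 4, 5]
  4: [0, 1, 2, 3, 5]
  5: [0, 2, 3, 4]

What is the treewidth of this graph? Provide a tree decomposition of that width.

The largest bag has 4 vertices, giving width 3; this decomposition certifies tw(G) ≤ 3. On the other hand G contains the 4-clique {0, 2, 4, 5}. A clique must lie in a single bag of any decomposition, so no decomposition can have width below 3. The upper and lower bounds meet at 3, so that is the treewidth.

Treewidth 3.
One such decomposition:
Bags: B1 = {2, 3, 4, 5}  B2 = {1, 2, 3, 4}  B3 = {0, 2, 4, 5}
Tree: B1–B2, B1–B3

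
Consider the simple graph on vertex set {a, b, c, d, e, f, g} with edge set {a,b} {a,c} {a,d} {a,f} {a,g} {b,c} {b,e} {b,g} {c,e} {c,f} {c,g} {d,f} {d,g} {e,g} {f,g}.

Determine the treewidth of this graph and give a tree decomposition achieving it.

Treewidth 3.
One optimal decomposition is:
Bags: B1 = {a, c, f, g}  B2 = {a, b, c, g}  B3 = {a, d, f, g}  B4 = {b, c, e, g}
Tree: B1–B2, B1–B3, B2–B4

The largest bag has 4 vertices, giving width 3; this decomposition certifies tw(G) ≤ 3. Conversely, {a, d, f, g} is a clique of size 4, and the vertices of any clique must share a bag in every tree decomposition; so some bag has ≥ 4 vertices and tw(G) ≥ 3. Hence tw(G) = 3 exactly.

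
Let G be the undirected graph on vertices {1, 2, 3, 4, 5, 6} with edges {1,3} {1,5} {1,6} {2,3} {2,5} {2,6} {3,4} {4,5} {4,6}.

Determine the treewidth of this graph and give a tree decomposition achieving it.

Treewidth 3.
Bags: B1 = {1, 3, 5, 6}  B2 = {3, 4, 5, 6}  B3 = {2, 3, 5, 6}
Tree: B1–B2, B2–B3

Every bag has size at most 4, so the width is 4 − 1 = 3 and tw(G) ≤ 3. For the lower bound: the 4 vertex sets {1,5}, {3,4}, {6}, {2} are disjoint, each induces a connected subgraph, and every pair is joined by at least one edge of G. Contracting each set to a single vertex therefore yields K_{4} as a minor, and since treewidth is minor-monotone, tw(G) ≥ tw(K_{4}) = 3. Hence tw(G) = 3 exactly.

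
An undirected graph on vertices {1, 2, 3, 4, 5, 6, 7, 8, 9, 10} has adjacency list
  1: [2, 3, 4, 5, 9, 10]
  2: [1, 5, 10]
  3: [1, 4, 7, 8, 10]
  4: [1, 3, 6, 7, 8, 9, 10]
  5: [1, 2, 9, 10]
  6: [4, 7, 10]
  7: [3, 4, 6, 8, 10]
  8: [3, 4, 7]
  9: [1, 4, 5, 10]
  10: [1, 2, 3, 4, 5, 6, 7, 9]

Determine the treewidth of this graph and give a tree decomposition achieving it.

Treewidth 3.
One such decomposition:
Bags: B1 = {3, 4, 7, 10}  B2 = {1, 3, 4, 10}  B3 = {1, 4, 9, 10}  B4 = {1, 5, 9, 10}  B5 = {1, 2, 5, 10}  B6 = {4, 6, 7, 10}  B7 = {3, 4, 7, 8}
Tree: B1–B2, B2–B3, B3–B4, B4–B5, B1–B6, B1–B7

The largest bag has 4 vertices, giving width 3; this decomposition certifies tw(G) ≤ 3. On the other hand G contains the 4-clique {3, 4, 7, 8}. A clique must lie in a single bag of any decomposition, so no decomposition can have width below 3. Therefore the treewidth is 3.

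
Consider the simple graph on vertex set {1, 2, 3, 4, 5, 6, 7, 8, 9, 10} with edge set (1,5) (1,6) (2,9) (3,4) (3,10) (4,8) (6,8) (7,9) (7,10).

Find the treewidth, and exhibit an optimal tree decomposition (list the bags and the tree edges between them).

The largest bag has 2 vertices, giving width 1; this decomposition certifies tw(G) ≤ 1. G has an edge, so its treewidth is at least 1. Hence tw(G) = 1 exactly.

Treewidth 1.
Bags: B1 = {1, 5}  B2 = {1, 6}  B3 = {6, 8}  B4 = {4, 8}  B5 = {3, 4}  B6 = {3, 10}  B7 = {7, 10}  B8 = {7, 9}  B9 = {2, 9}
Tree: B1–B2, B2–B3, B3–B4, B4–B5, B5–B6, B6–B7, B7–B8, B8–B9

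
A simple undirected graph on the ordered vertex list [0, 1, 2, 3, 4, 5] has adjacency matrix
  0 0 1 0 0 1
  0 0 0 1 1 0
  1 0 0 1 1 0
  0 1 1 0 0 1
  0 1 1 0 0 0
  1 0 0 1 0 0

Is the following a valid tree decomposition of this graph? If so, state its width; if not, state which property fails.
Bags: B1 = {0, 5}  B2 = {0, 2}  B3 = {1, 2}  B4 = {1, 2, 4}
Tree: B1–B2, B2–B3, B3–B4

A tree decomposition must satisfy three properties: every vertex lies in some bag; for every edge, both endpoints lie together in some bag; and for every vertex, the bags containing it form a connected subtree. Here vertex 3 appears in no bag, so the decomposition is invalid.

No — vertex 3 appears in no bag.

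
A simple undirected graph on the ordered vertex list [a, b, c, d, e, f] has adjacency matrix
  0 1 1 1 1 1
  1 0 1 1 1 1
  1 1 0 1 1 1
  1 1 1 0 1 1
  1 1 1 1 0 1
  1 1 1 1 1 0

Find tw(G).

A width-5 tree decomposition is:
Bags: B1 = {a, b, c, d, e, f}
Tree: (single bag)
With just one bag of size 6, the width is 6 − 1 = 5, so tw(G) ≤ 5. On the other hand G contains the 6-clique {a, b, c, d, e, f}. A clique must lie in a single bag of any decomposition, so no decomposition can have width below 5. Hence tw(G) = 5 exactly.

5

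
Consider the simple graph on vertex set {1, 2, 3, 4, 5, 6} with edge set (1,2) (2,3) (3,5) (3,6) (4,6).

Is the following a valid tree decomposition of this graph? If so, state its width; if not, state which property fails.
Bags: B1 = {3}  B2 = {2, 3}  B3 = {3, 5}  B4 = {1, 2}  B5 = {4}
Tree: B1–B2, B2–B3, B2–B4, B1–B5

No — vertex 6 appears in no bag.

A tree decomposition must satisfy three properties: every vertex lies in some bag; for every edge, both endpoints lie together in some bag; and for every vertex, the bags containing it form a connected subtree. Here vertex 6 appears in no bag, so the decomposition is invalid.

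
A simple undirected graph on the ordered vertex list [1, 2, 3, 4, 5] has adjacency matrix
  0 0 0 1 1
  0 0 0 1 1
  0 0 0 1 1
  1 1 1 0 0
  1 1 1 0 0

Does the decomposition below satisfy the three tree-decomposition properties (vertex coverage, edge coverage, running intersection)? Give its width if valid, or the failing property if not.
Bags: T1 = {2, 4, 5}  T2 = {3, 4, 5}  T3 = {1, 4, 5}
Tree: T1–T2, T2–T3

Yes; width 2.

Vertex coverage: the bags together contain {1, 2, 3, 4, 5}, the full vertex set. Edge coverage: each edge of G has both endpoints in at least one bag. Running intersection: for every vertex, the bags containing it form a connected subtree. All three properties hold, so this is a valid tree decomposition of width max|bag| − 1 = 2, and hence tw(G) ≤ 2.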